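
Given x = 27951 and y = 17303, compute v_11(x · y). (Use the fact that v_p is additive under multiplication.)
v_11(483636153) = 6

v_p(x) = 3 (factor: 27951 = 11^3 · 21); v_p(y) = 3 (factor: 17303 = 11^3 · 13). Additivity: v_p(xy) = v_p(x) + v_p(y) = 3 + 3 = 6. (Direct check: xy = 483636153 = 11^6 · (273).)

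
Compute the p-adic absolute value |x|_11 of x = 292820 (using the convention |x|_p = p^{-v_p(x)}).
|292820|_11 = 1/14641

Step 1 — compute v_11(x) by factoring powers of 11 out of the numerator and denominator: v_11(292820) = 4. Step 2 — apply |x|_p = p^{-v_p(x)} = 11^{-4} = 1/14641.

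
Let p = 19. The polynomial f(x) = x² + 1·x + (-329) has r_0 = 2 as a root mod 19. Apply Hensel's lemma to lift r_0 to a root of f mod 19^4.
r_3 = 35228 (mod 130321)

Hensel: r_{i+1} = r_i − f(r_i)·(f′(r_i))^{-1} mod 19^{i+2}, f′(x) = 2x + 1. Iterate:
  r_0 = 2 (mod 19)
  r_1 = 211 (mod 361)
  r_2 = 933 (mod 6859)
  r_3 = 35228 (mod 130321)
Final: r = 35228 satisfies f(r) ≡ 0 mod 19^4.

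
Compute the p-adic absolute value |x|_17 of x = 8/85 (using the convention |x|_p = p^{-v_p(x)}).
|8/85|_17 = 17

Step 1 — compute v_17(x) by factoring powers of 17 out of the numerator and denominator: v_17(8/85) = -1. Step 2 — apply |x|_p = p^{-v_p(x)} = 17^{1} = 17.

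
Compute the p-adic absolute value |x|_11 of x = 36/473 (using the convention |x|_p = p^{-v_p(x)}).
|36/473|_11 = 11

Step 1 — compute v_11(x) by factoring powers of 11 out of the numerator and denominator: v_11(36/473) = -1. Step 2 — apply |x|_p = p^{-v_p(x)} = 11^{1} = 11.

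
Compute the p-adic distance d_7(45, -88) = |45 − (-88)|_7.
d_7(45, -88) = 1/7

Step 1 — x − y = 45 − (-88) = 133. Step 2 — v_7(133) = 1 (factor: 133 = (7^1 · 19); the sign does not affect v_p). Step 3 — |x − y|_7 = 7^{-1} = 1/7.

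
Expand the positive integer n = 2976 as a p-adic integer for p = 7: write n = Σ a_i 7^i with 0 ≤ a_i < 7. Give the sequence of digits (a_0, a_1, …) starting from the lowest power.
(a_0, a_1, …) = (1, 5, 4, 1, 1)

Repeated division by 7 gives the digits low-to-high: 2976 = 1 + 5·7^1 + 4·7^2 + 1·7^3 + 1·7^4. Digit sequence: (1, 5, 4, 1, 1).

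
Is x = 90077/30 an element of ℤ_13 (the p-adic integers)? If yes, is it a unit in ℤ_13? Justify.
x ∈ ℤ_13 but not a unit; v_13(x) = 3 > 0

ℤ_13 = {x ∈ ℚ_13 : v_13(x) ≥ 0} and ℤ_13^× = {x ∈ ℤ_13 : v_13(x) = 0}. Here v_13(90077/30) = v_13(num) − v_13(den) = 3; compare against these criteria.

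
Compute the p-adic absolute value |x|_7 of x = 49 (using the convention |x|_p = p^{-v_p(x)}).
|49|_7 = 1/49

Step 1 — compute v_7(x) by factoring powers of 7 out of the numerator and denominator: v_7(49) = 2. Step 2 — apply |x|_p = p^{-v_p(x)} = 7^{-2} = 1/49.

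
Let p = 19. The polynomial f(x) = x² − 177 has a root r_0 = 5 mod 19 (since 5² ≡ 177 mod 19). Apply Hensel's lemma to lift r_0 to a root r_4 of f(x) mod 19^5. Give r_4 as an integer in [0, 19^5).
r_4 = 1935991 (mod 2476099)

Hensel's recurrence: r_{i+1} = r_i − f(r_i)·(f′(r_i))^{-1} mod 19^{i+2}, with f′(x) = 2x. Iterate:
  r_0 = 5 (mod 19)
  r_1 = 309 (mod 361)
  r_2 = 1753 (mod 6859)
  r_3 = 111497 (mod 130321)
  r_4 = 1935991 (mod 2476099)
Final: r_4 = 1935991, and one checks f(r_4) ≡ 0 mod 19^5.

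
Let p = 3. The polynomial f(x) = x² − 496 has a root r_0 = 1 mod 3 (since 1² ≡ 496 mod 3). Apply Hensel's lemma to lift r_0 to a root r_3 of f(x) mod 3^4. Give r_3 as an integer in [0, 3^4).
r_3 = 46 (mod 81)

Hensel's recurrence: r_{i+1} = r_i − f(r_i)·(f′(r_i))^{-1} mod 3^{i+2}, with f′(x) = 2x. Iterate:
  r_0 = 1 (mod 3)
  r_1 = 1 (mod 9)
  r_2 = 19 (mod 27)
  r_3 = 46 (mod 81)
Final: r_3 = 46, and one checks f(r_3) ≡ 0 mod 3^4.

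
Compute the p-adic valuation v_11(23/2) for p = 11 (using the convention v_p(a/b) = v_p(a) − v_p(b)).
v_11(23/2) = 0

Factor powers of 11 from the numerator and denominator of the reduced fraction: 23 = 11^0 · 23 and 2 = 11^0 · 2. Apply v_p(a/b) = v_p(a) − v_p(b): v_11(23/2) = 0 − 0 = 0.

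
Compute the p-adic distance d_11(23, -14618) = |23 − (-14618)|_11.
d_11(23, -14618) = 1/14641

Step 1 — x − y = 23 − (-14618) = 14641. Step 2 — v_11(14641) = 4 (factor: 14641 = (11^4 · 1); the sign does not affect v_p). Step 3 — |x − y|_11 = 11^{-4} = 1/14641.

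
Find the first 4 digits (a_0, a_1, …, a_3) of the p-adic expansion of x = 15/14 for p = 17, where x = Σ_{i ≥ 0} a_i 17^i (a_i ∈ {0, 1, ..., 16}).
(a_0, …, a_3) = (12, 3, 1, 6)

v_17(15/14) = 0 (numerator and denominator both coprime to 17), so x ∈ ℤ_17^×. Compute digits iteratively via a_i = x_i mod 17, x_{i+1} = (x_i − a_i)/17, with x_0 = x:
  x_0 = 15/14;  a_0 = 12;  x_1 = (x_0 − 12)/17 = -9/14
  x_1 = -9/14;  a_1 = 3;  x_2 = (x_1 − 3)/17 = -3/14
  x_2 = -3/14;  a_2 = 1;  x_3 = (x_2 − 1)/17 = -1/14
  x_3 = -1/14;  a_3 = 6;  x_4 = (x_3 − 6)/17 = -5/14
Digits: (12, 3, 1, 6).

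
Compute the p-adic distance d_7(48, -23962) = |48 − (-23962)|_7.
d_7(48, -23962) = 1/2401

Step 1 — x − y = 48 − (-23962) = 24010. Step 2 — v_7(24010) = 4 (factor: 24010 = (7^4 · 10); the sign does not affect v_p). Step 3 — |x − y|_7 = 7^{-4} = 1/2401.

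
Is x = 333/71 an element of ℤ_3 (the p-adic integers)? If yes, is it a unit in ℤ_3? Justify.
x ∈ ℤ_3 but not a unit; v_3(x) = 2 > 0

ℤ_3 = {x ∈ ℚ_3 : v_3(x) ≥ 0} and ℤ_3^× = {x ∈ ℤ_3 : v_3(x) = 0}. Here v_3(333/71) = v_3(num) − v_3(den) = 2; compare against these criteria.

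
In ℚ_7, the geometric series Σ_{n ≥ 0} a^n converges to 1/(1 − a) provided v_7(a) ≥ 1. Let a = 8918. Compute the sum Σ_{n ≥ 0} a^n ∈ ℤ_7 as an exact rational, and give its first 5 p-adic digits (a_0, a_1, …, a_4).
Σ a^n = 1/(1 − a) = -1/8917;  first 5 digits = (1, 0, 0, 5, 3)

v_7(a) = 3 ≥ 1, so the series converges in ℤ_7 to 1/(1 − a) = 1/(1 − 8918) = -1/8917. Expand this rational in ℤ_7: compute digits iteratively via d_i = x_i mod 7, x_{i+1} = (x_i − d_i)/7. The first 5 digits are (1, 0, 0, 5, 3).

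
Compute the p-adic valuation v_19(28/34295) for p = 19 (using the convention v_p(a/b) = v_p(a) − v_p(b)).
v_19(28/34295) = -3

Factor powers of 19 from the numerator and denominator of the reduced fraction: 28 = 19^0 · 28 and 34295 = 19^3 · 5. Apply v_p(a/b) = v_p(a) − v_p(b): v_19(28/34295) = 0 − 3 = -3.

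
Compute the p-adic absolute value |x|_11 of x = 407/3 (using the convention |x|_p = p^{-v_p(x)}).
|407/3|_11 = 1/11

Step 1 — compute v_11(x) by factoring powers of 11 out of the numerator and denominator: v_11(407/3) = 1. Step 2 — apply |x|_p = p^{-v_p(x)} = 11^{-1} = 1/11.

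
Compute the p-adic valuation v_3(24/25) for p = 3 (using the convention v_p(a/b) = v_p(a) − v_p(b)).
v_3(24/25) = 1

Factor powers of 3 from the numerator and denominator of the reduced fraction: 24 = 3^1 · 8 and 25 = 3^0 · 25. Apply v_p(a/b) = v_p(a) − v_p(b): v_3(24/25) = 1 − 0 = 1.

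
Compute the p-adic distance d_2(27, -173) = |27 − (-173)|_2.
d_2(27, -173) = 1/8

Step 1 — x − y = 27 − (-173) = 200. Step 2 — v_2(200) = 3 (factor: 200 = (2^3 · 25); the sign does not affect v_p). Step 3 — |x − y|_2 = 2^{-3} = 1/8.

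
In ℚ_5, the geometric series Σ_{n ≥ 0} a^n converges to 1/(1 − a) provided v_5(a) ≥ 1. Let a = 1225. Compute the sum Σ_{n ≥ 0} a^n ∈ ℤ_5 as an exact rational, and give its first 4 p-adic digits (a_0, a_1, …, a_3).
Σ a^n = 1/(1 − a) = -1/1224;  first 4 digits = (1, 0, 4, 4)

v_5(a) = 2 ≥ 1, so the series converges in ℤ_5 to 1/(1 − a) = 1/(1 − 1225) = -1/1224. Expand this rational in ℤ_5: compute digits iteratively via d_i = x_i mod 5, x_{i+1} = (x_i − d_i)/5. The first 4 digits are (1, 0, 4, 4).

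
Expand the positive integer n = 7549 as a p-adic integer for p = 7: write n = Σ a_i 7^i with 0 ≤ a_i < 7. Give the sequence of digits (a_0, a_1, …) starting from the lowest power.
(a_0, a_1, …) = (3, 0, 0, 1, 3)

Repeated division by 7 gives the digits low-to-high: 7549 = 3 + 1·7^3 + 3·7^4. Digit sequence: (3, 0, 0, 1, 3).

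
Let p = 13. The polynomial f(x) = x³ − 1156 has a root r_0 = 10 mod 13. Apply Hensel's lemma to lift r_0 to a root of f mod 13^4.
r_3 = 27544 (mod 28561)

Hensel: r_{i+1} = r_i − f(r_i)/f′(r_i) mod 13^{i+2}, where f′(x) = 3x². Iterate:
  r_0 = 10 (mod 13)
  r_1 = 166 (mod 169)
  r_2 = 1180 (mod 2197)
  r_3 = 27544 (mod 28561)
Final: r = 27544 with f(r) ≡ 0 mod 13^4.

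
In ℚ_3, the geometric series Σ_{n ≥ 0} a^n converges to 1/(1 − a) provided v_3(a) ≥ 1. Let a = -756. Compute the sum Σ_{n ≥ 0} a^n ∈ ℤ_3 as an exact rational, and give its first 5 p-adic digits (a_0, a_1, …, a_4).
Σ a^n = 1/(1 − a) = 1/757;  first 5 digits = (1, 0, 0, 2, 2)

v_3(a) = 3 ≥ 1, so the series converges in ℤ_3 to 1/(1 − a) = 1/(1 − (-756)) = 1/757. Expand this rational in ℤ_3: compute digits iteratively via d_i = x_i mod 3, x_{i+1} = (x_i − d_i)/3. The first 5 digits are (1, 0, 0, 2, 2).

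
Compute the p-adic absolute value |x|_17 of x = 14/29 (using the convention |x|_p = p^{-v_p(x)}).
|14/29|_17 = 1

Step 1 — compute v_17(x) by factoring powers of 17 out of the numerator and denominator: v_17(14/29) = 0. Step 2 — apply |x|_p = p^{-v_p(x)} = 17^{0} = 1.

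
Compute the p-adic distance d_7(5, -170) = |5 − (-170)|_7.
d_7(5, -170) = 1/7

Step 1 — x − y = 5 − (-170) = 175. Step 2 — v_7(175) = 1 (factor: 175 = (7^1 · 25); the sign does not affect v_p). Step 3 — |x − y|_7 = 7^{-1} = 1/7.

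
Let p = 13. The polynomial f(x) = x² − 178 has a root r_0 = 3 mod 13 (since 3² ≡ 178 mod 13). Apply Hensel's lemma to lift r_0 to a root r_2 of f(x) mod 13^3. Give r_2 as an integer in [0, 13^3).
r_2 = 1862 (mod 2197)

Hensel's recurrence: r_{i+1} = r_i − f(r_i)·(f′(r_i))^{-1} mod 13^{i+2}, with f′(x) = 2x. Iterate:
  r_0 = 3 (mod 13)
  r_1 = 3 (mod 169)
  r_2 = 1862 (mod 2197)
Final: r_2 = 1862, and one checks f(r_2) ≡ 0 mod 13^3.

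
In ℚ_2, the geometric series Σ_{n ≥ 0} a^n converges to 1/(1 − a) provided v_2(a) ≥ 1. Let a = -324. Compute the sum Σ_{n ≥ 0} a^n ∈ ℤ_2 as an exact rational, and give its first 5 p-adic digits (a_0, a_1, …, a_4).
Σ a^n = 1/(1 − a) = 1/325;  first 5 digits = (1, 0, 1, 1, 0)

v_2(a) = 2 ≥ 1, so the series converges in ℤ_2 to 1/(1 − a) = 1/(1 − (-324)) = 1/325. Expand this rational in ℤ_2: compute digits iteratively via d_i = x_i mod 2, x_{i+1} = (x_i − d_i)/2. The first 5 digits are (1, 0, 1, 1, 0).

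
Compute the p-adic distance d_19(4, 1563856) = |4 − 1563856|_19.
d_19(4, 1563856) = 1/130321

Step 1 — x − y = 4 − 1563856 = -1563852. Step 2 — v_19(-1563852) = 4 (factor: -1563852 = −(19^4 · 12); the sign does not affect v_p). Step 3 — |x − y|_19 = 19^{-4} = 1/130321.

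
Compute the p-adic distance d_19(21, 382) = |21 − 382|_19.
d_19(21, 382) = 1/361

Step 1 — x − y = 21 − 382 = -361. Step 2 — v_19(-361) = 2 (factor: -361 = −(19^2 · 1); the sign does not affect v_p). Step 3 — |x − y|_19 = 19^{-2} = 1/361.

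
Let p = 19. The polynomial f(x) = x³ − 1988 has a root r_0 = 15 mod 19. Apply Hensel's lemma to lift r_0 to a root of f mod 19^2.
r_1 = 129 (mod 361)

Hensel: r_{i+1} = r_i − f(r_i)/f′(r_i) mod 19^{i+2}, where f′(x) = 3x². Iterate:
  r_0 = 15 (mod 19)
  r_1 = 129 (mod 361)
Final: r = 129 with f(r) ≡ 0 mod 19^2.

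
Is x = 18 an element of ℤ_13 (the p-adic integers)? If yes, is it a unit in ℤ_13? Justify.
x ∈ ℤ_13^× (unit); v_13(x) = 0

ℤ_13 = {x ∈ ℚ_13 : v_13(x) ≥ 0} and ℤ_13^× = {x ∈ ℤ_13 : v_13(x) = 0}. Here v_13(18) = v_13(num) − v_13(den) = 0; compare against these criteria.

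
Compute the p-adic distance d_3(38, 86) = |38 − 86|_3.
d_3(38, 86) = 1/3

Step 1 — x − y = 38 − 86 = -48. Step 2 — v_3(-48) = 1 (factor: -48 = −(3^1 · 16); the sign does not affect v_p). Step 3 — |x − y|_3 = 3^{-1} = 1/3.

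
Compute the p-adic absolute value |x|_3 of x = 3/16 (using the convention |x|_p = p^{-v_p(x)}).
|3/16|_3 = 1/3

Step 1 — compute v_3(x) by factoring powers of 3 out of the numerator and denominator: v_3(3/16) = 1. Step 2 — apply |x|_p = p^{-v_p(x)} = 3^{-1} = 1/3.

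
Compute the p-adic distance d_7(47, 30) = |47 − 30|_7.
d_7(47, 30) = 1

Step 1 — x − y = 47 − 30 = 17. Step 2 — v_7(17) = 0 (factor: 17 = (7^0 · 17); the sign does not affect v_p). Step 3 — |x − y|_7 = 7^{0} = 1.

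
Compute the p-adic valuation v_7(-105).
v_7(-105) = 1

v_7(n) is the largest exponent k such that 7^k divides n. Factor out: -105 = -7^1 · 15. (Sign doesn't affect v_p.) So v_7(-105) = 1.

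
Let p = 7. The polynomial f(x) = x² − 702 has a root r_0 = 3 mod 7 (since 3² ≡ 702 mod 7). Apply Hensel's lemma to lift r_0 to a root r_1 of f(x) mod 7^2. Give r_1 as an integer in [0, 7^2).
r_1 = 45 (mod 49)

Hensel's recurrence: r_{i+1} = r_i − f(r_i)·(f′(r_i))^{-1} mod 7^{i+2}, with f′(x) = 2x. Iterate:
  r_0 = 3 (mod 7)
  r_1 = 45 (mod 49)
Final: r_1 = 45, and one checks f(r_1) ≡ 0 mod 7^2.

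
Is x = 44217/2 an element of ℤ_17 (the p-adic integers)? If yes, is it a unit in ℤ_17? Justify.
x ∈ ℤ_17 but not a unit; v_17(x) = 3 > 0

ℤ_17 = {x ∈ ℚ_17 : v_17(x) ≥ 0} and ℤ_17^× = {x ∈ ℤ_17 : v_17(x) = 0}. Here v_17(44217/2) = v_17(num) − v_17(den) = 3; compare against these criteria.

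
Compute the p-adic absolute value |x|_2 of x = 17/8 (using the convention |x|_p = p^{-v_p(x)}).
|17/8|_2 = 8

Step 1 — compute v_2(x) by factoring powers of 2 out of the numerator and denominator: v_2(17/8) = -3. Step 2 — apply |x|_p = p^{-v_p(x)} = 2^{3} = 8.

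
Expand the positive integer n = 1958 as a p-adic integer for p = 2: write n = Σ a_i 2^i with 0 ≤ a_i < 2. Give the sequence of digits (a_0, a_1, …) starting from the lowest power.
(a_0, a_1, …) = (0, 1, 1, 0, 0, 1, 0, 1, 1, 1, 1)

Repeated division by 2 gives the digits low-to-high: 1958 = 1·2^1 + 1·2^2 + 1·2^5 + 1·2^7 + 1·2^8 + 1·2^9 + 1·2^10. Digit sequence: (0, 1, 1, 0, 0, 1, 0, 1, 1, 1, 1).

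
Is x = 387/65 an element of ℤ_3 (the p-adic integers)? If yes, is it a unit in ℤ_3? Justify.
x ∈ ℤ_3 but not a unit; v_3(x) = 2 > 0

ℤ_3 = {x ∈ ℚ_3 : v_3(x) ≥ 0} and ℤ_3^× = {x ∈ ℤ_3 : v_3(x) = 0}. Here v_3(387/65) = v_3(num) − v_3(den) = 2; compare against these criteria.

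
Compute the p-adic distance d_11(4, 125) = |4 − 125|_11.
d_11(4, 125) = 1/121

Step 1 — x − y = 4 − 125 = -121. Step 2 — v_11(-121) = 2 (factor: -121 = −(11^2 · 1); the sign does not affect v_p). Step 3 — |x − y|_11 = 11^{-2} = 1/121.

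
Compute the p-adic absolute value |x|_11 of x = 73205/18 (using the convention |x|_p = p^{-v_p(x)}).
|73205/18|_11 = 1/14641

Step 1 — compute v_11(x) by factoring powers of 11 out of the numerator and denominator: v_11(73205/18) = 4. Step 2 — apply |x|_p = p^{-v_p(x)} = 11^{-4} = 1/14641.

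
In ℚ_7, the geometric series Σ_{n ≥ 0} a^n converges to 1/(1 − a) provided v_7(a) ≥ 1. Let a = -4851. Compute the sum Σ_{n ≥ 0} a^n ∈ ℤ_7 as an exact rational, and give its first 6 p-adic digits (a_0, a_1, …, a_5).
Σ a^n = 1/(1 − a) = 1/4852;  first 6 digits = (1, 0, 6, 6, 5, 6)

v_7(a) = 2 ≥ 1, so the series converges in ℤ_7 to 1/(1 − a) = 1/(1 − (-4851)) = 1/4852. Expand this rational in ℤ_7: compute digits iteratively via d_i = x_i mod 7, x_{i+1} = (x_i − d_i)/7. The first 6 digits are (1, 0, 6, 6, 5, 6).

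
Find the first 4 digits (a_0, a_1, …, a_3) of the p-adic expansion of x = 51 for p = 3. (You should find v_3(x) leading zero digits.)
(a_0, …, a_3) = (0, 2, 2, 1)

v_3(51) = 1, so a_0 = ... = a_0 = 0. Factor out: x = 3^1 · u with u = 17 a unit in ℤ_3. Expand u iteratively via a_{v+i} = u_i mod 3, u_{i+1} = (u_i − a_{v+i})/3:
  u_0 = 17;  a_1 = 2;  u_1 = (u_0 − 2)/3 = 5
  u_1 = 5;  a_2 = 2;  u_2 = (u_1 − 2)/3 = 1
  u_2 = 1;  a_3 = 1;  u_3 = (u_2 − 1)/3 = 0
Digits: (0, 2, 2, 1).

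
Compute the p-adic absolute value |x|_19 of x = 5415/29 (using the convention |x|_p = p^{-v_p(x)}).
|5415/29|_19 = 1/361

Step 1 — compute v_19(x) by factoring powers of 19 out of the numerator and denominator: v_19(5415/29) = 2. Step 2 — apply |x|_p = p^{-v_p(x)} = 19^{-2} = 1/361.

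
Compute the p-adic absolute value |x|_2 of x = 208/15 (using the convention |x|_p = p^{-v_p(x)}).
|208/15|_2 = 1/16

Step 1 — compute v_2(x) by factoring powers of 2 out of the numerator and denominator: v_2(208/15) = 4. Step 2 — apply |x|_p = p^{-v_p(x)} = 2^{-4} = 1/16.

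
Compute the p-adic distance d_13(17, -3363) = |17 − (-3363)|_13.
d_13(17, -3363) = 1/169

Step 1 — x − y = 17 − (-3363) = 3380. Step 2 — v_13(3380) = 2 (factor: 3380 = (13^2 · 20); the sign does not affect v_p). Step 3 — |x − y|_13 = 13^{-2} = 1/169.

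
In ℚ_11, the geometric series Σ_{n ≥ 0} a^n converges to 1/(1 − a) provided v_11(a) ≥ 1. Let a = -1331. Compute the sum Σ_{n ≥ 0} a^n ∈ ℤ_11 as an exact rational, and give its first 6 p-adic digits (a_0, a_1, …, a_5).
Σ a^n = 1/(1 − a) = 1/1332;  first 6 digits = (1, 0, 0, 10, 10, 10)

v_11(a) = 3 ≥ 1, so the series converges in ℤ_11 to 1/(1 − a) = 1/(1 − (-1331)) = 1/1332. Expand this rational in ℤ_11: compute digits iteratively via d_i = x_i mod 11, x_{i+1} = (x_i − d_i)/11. The first 6 digits are (1, 0, 0, 10, 10, 10).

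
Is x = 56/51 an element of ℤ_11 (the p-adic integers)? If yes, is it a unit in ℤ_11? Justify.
x ∈ ℤ_11^× (unit); v_11(x) = 0

ℤ_11 = {x ∈ ℚ_11 : v_11(x) ≥ 0} and ℤ_11^× = {x ∈ ℤ_11 : v_11(x) = 0}. Here v_11(56/51) = v_11(num) − v_11(den) = 0; compare against these criteria.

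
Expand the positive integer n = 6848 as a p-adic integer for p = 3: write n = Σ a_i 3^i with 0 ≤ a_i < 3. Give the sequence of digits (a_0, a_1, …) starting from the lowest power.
(a_0, a_1, …) = (2, 2, 1, 1, 0, 1, 0, 0, 1)

Repeated division by 3 gives the digits low-to-high: 6848 = 2 + 2·3^1 + 1·3^2 + 1·3^3 + 1·3^5 + 1·3^8. Digit sequence: (2, 2, 1, 1, 0, 1, 0, 0, 1).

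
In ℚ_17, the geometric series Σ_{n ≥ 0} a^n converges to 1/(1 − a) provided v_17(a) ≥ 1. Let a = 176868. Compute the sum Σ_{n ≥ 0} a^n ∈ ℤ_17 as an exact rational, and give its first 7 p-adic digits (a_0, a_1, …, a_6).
Σ a^n = 1/(1 − a) = -1/176867;  first 7 digits = (1, 0, 0, 2, 2, 0, 4)

v_17(a) = 3 ≥ 1, so the series converges in ℤ_17 to 1/(1 − a) = 1/(1 − 176868) = -1/176867. Expand this rational in ℤ_17: compute digits iteratively via d_i = x_i mod 17, x_{i+1} = (x_i − d_i)/17. The first 7 digits are (1, 0, 0, 2, 2, 0, 4).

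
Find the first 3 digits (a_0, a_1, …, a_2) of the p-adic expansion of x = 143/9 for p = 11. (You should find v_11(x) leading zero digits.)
(a_0, …, a_2) = (0, 10, 9)

v_11(143/9) = 1, so a_0 = ... = a_0 = 0. Factor out: x = 11^1 · u with u = 13/9 a unit in ℤ_11. Expand u iteratively via a_{v+i} = u_i mod 11, u_{i+1} = (u_i − a_{v+i})/11:
  u_0 = 13/9;  a_1 = 10;  u_1 = (u_0 − 10)/11 = -7/9
  u_1 = -7/9;  a_2 = 9;  u_2 = (u_1 − 9)/11 = -8/9
Digits: (0, 10, 9).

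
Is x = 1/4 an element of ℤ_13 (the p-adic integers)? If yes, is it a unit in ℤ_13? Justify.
x ∈ ℤ_13^× (unit); v_13(x) = 0

ℤ_13 = {x ∈ ℚ_13 : v_13(x) ≥ 0} and ℤ_13^× = {x ∈ ℤ_13 : v_13(x) = 0}. Here v_13(1/4) = v_13(num) − v_13(den) = 0; compare against these criteria.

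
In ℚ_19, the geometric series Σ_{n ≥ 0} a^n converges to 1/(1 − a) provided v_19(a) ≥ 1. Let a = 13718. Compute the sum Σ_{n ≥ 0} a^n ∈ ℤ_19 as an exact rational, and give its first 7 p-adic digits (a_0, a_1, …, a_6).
Σ a^n = 1/(1 − a) = -1/13717;  first 7 digits = (1, 0, 0, 2, 0, 0, 4)

v_19(a) = 3 ≥ 1, so the series converges in ℤ_19 to 1/(1 − a) = 1/(1 − 13718) = -1/13717. Expand this rational in ℤ_19: compute digits iteratively via d_i = x_i mod 19, x_{i+1} = (x_i − d_i)/19. The first 7 digits are (1, 0, 0, 2, 0, 0, 4).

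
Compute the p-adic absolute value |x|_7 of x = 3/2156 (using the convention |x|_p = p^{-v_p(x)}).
|3/2156|_7 = 49

Step 1 — compute v_7(x) by factoring powers of 7 out of the numerator and denominator: v_7(3/2156) = -2. Step 2 — apply |x|_p = p^{-v_p(x)} = 7^{2} = 49.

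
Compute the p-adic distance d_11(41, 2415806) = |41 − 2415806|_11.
d_11(41, 2415806) = 1/161051

Step 1 — x − y = 41 − 2415806 = -2415765. Step 2 — v_11(-2415765) = 5 (factor: -2415765 = −(11^5 · 15); the sign does not affect v_p). Step 3 — |x − y|_11 = 11^{-5} = 1/161051.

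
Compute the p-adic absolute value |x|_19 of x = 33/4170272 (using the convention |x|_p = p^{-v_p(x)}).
|33/4170272|_19 = 130321

Step 1 — compute v_19(x) by factoring powers of 19 out of the numerator and denominator: v_19(33/4170272) = -4. Step 2 — apply |x|_p = p^{-v_p(x)} = 19^{4} = 130321.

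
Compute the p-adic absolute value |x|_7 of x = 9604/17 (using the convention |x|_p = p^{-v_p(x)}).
|9604/17|_7 = 1/2401

Step 1 — compute v_7(x) by factoring powers of 7 out of the numerator and denominator: v_7(9604/17) = 4. Step 2 — apply |x|_p = p^{-v_p(x)} = 7^{-4} = 1/2401.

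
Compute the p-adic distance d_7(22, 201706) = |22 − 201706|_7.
d_7(22, 201706) = 1/16807

Step 1 — x − y = 22 − 201706 = -201684. Step 2 — v_7(-201684) = 5 (factor: -201684 = −(7^5 · 12); the sign does not affect v_p). Step 3 — |x − y|_7 = 7^{-5} = 1/16807.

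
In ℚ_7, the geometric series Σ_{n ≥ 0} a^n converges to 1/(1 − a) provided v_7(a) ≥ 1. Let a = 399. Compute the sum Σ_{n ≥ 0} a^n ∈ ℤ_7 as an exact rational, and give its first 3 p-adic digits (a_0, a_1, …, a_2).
Σ a^n = 1/(1 − a) = -1/398;  first 3 digits = (1, 1, 2)

v_7(a) = 1 ≥ 1, so the series converges in ℤ_7 to 1/(1 − a) = 1/(1 − 399) = -1/398. Expand this rational in ℤ_7: compute digits iteratively via d_i = x_i mod 7, x_{i+1} = (x_i − d_i)/7. The first 3 digits are (1, 1, 2).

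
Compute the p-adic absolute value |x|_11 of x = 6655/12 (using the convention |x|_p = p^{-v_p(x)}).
|6655/12|_11 = 1/1331

Step 1 — compute v_11(x) by factoring powers of 11 out of the numerator and denominator: v_11(6655/12) = 3. Step 2 — apply |x|_p = p^{-v_p(x)} = 11^{-3} = 1/1331.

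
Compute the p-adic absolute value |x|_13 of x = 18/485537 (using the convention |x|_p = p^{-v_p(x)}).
|18/485537|_13 = 28561

Step 1 — compute v_13(x) by factoring powers of 13 out of the numerator and denominator: v_13(18/485537) = -4. Step 2 — apply |x|_p = p^{-v_p(x)} = 13^{4} = 28561.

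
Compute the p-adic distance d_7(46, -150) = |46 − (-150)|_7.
d_7(46, -150) = 1/49

Step 1 — x − y = 46 − (-150) = 196. Step 2 — v_7(196) = 2 (factor: 196 = (7^2 · 4); the sign does not affect v_p). Step 3 — |x − y|_7 = 7^{-2} = 1/49.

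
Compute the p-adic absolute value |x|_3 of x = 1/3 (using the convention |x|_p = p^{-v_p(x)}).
|1/3|_3 = 3

Step 1 — compute v_3(x) by factoring powers of 3 out of the numerator and denominator: v_3(1/3) = -1. Step 2 — apply |x|_p = p^{-v_p(x)} = 3^{1} = 3.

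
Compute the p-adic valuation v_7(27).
v_7(27) = 0

v_7(n) is the largest exponent k such that 7^k divides n. Factor out: 27 = 7^0 · 27. (Sign doesn't affect v_p.) So v_7(27) = 0.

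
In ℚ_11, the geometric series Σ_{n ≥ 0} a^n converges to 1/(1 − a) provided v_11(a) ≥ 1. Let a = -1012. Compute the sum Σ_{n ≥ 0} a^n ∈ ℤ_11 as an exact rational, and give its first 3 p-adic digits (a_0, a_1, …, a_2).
Σ a^n = 1/(1 − a) = 1/1013;  first 3 digits = (1, 7, 7)

v_11(a) = 1 ≥ 1, so the series converges in ℤ_11 to 1/(1 − a) = 1/(1 − (-1012)) = 1/1013. Expand this rational in ℤ_11: compute digits iteratively via d_i = x_i mod 11, x_{i+1} = (x_i − d_i)/11. The first 3 digits are (1, 7, 7).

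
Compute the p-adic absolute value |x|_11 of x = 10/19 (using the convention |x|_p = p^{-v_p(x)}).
|10/19|_11 = 1

Step 1 — compute v_11(x) by factoring powers of 11 out of the numerator and denominator: v_11(10/19) = 0. Step 2 — apply |x|_p = p^{-v_p(x)} = 11^{0} = 1.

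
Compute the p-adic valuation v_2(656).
v_2(656) = 4

v_2(n) is the largest exponent k such that 2^k divides n. Factor out: 656 = 2^4 · 41. (Sign doesn't affect v_p.) So v_2(656) = 4.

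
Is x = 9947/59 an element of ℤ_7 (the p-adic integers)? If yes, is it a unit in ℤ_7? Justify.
x ∈ ℤ_7 but not a unit; v_7(x) = 3 > 0

ℤ_7 = {x ∈ ℚ_7 : v_7(x) ≥ 0} and ℤ_7^× = {x ∈ ℤ_7 : v_7(x) = 0}. Here v_7(9947/59) = v_7(num) − v_7(den) = 3; compare against these criteria.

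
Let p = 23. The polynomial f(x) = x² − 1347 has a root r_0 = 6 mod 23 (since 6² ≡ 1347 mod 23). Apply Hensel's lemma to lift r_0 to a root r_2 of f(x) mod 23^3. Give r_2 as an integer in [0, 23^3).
r_2 = 2099 (mod 12167)

Hensel's recurrence: r_{i+1} = r_i − f(r_i)·(f′(r_i))^{-1} mod 23^{i+2}, with f′(x) = 2x. Iterate:
  r_0 = 6 (mod 23)
  r_1 = 512 (mod 529)
  r_2 = 2099 (mod 12167)
Final: r_2 = 2099, and one checks f(r_2) ≡ 0 mod 23^3.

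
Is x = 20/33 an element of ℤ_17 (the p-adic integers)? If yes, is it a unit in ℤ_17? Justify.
x ∈ ℤ_17^× (unit); v_17(x) = 0

ℤ_17 = {x ∈ ℚ_17 : v_17(x) ≥ 0} and ℤ_17^× = {x ∈ ℤ_17 : v_17(x) = 0}. Here v_17(20/33) = v_17(num) − v_17(den) = 0; compare against these criteria.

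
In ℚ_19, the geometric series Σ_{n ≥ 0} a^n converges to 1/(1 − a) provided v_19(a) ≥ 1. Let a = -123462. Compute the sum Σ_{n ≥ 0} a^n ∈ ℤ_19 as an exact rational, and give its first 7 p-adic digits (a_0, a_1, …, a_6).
Σ a^n = 1/(1 − a) = 1/123463;  first 7 digits = (1, 0, 0, 1, 18, 18, 0)

v_19(a) = 3 ≥ 1, so the series converges in ℤ_19 to 1/(1 − a) = 1/(1 − (-123462)) = 1/123463. Expand this rational in ℤ_19: compute digits iteratively via d_i = x_i mod 19, x_{i+1} = (x_i − d_i)/19. The first 7 digits are (1, 0, 0, 1, 18, 18, 0).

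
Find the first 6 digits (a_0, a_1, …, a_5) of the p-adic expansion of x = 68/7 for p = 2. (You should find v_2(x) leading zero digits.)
(a_0, …, a_5) = (0, 0, 1, 1, 1, 0)

v_2(68/7) = 2, so a_0 = ... = a_1 = 0. Factor out: x = 2^2 · u with u = 17/7 a unit in ℤ_2. Expand u iteratively via a_{v+i} = u_i mod 2, u_{i+1} = (u_i − a_{v+i})/2:
  u_0 = 17/7;  a_2 = 1;  u_1 = (u_0 − 1)/2 = 5/7
  u_1 = 5/7;  a_3 = 1;  u_2 = (u_1 − 1)/2 = -1/7
  u_2 = -1/7;  a_4 = 1;  u_3 = (u_2 − 1)/2 = -4/7
  u_3 = -4/7;  a_5 = 0;  u_4 = (u_3 − 0)/2 = -2/7
Digits: (0, 0, 1, 1, 1, 0).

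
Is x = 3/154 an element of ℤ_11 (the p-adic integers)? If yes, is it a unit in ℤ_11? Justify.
x ∉ ℤ_11 (v_11(x) = -1 < 0)

ℤ_11 = {x ∈ ℚ_11 : v_11(x) ≥ 0} and ℤ_11^× = {x ∈ ℤ_11 : v_11(x) = 0}. Here v_11(3/154) = v_11(num) − v_11(den) = -1; compare against these criteria.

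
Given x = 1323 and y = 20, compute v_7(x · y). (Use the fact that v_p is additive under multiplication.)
v_7(26460) = 2

v_p(x) = 2 (factor: 1323 = 7^2 · 27); v_p(y) = 0 (factor: 20 = 7^0 · 20). Additivity: v_p(xy) = v_p(x) + v_p(y) = 2 + 0 = 2. (Direct check: xy = 26460 = 7^2 · (540).)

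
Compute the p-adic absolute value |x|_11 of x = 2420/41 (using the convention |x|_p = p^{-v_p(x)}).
|2420/41|_11 = 1/121

Step 1 — compute v_11(x) by factoring powers of 11 out of the numerator and denominator: v_11(2420/41) = 2. Step 2 — apply |x|_p = p^{-v_p(x)} = 11^{-2} = 1/121.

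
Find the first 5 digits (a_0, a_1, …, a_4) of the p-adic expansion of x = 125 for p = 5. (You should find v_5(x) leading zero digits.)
(a_0, …, a_4) = (0, 0, 0, 1, 0)

v_5(125) = 3, so a_0 = ... = a_2 = 0. Factor out: x = 5^3 · u with u = 1 a unit in ℤ_5. Expand u iteratively via a_{v+i} = u_i mod 5, u_{i+1} = (u_i − a_{v+i})/5:
  u_0 = 1;  a_3 = 1;  u_1 = (u_0 − 1)/5 = 0
  u_1 = 0;  a_4 = 0;  u_2 = (u_1 − 0)/5 = 0
Digits: (0, 0, 0, 1, 0).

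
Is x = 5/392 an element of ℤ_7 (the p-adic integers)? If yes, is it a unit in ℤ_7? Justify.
x ∉ ℤ_7 (v_7(x) = -2 < 0)

ℤ_7 = {x ∈ ℚ_7 : v_7(x) ≥ 0} and ℤ_7^× = {x ∈ ℤ_7 : v_7(x) = 0}. Here v_7(5/392) = v_7(num) − v_7(den) = -2; compare against these criteria.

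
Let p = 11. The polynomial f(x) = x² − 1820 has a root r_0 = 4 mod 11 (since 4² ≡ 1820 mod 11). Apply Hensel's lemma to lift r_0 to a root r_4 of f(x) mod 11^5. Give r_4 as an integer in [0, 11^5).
r_4 = 88499 (mod 161051)

Hensel's recurrence: r_{i+1} = r_i − f(r_i)·(f′(r_i))^{-1} mod 11^{i+2}, with f′(x) = 2x. Iterate:
  r_0 = 4 (mod 11)
  r_1 = 48 (mod 121)
  r_2 = 653 (mod 1331)
  r_3 = 653 (mod 14641)
  r_4 = 88499 (mod 161051)
Final: r_4 = 88499, and one checks f(r_4) ≡ 0 mod 11^5.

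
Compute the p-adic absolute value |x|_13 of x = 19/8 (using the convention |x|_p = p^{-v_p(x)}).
|19/8|_13 = 1

Step 1 — compute v_13(x) by factoring powers of 13 out of the numerator and denominator: v_13(19/8) = 0. Step 2 — apply |x|_p = p^{-v_p(x)} = 13^{0} = 1.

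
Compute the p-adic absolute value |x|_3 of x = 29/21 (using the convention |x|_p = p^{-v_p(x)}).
|29/21|_3 = 3

Step 1 — compute v_3(x) by factoring powers of 3 out of the numerator and denominator: v_3(29/21) = -1. Step 2 — apply |x|_p = p^{-v_p(x)} = 3^{1} = 3.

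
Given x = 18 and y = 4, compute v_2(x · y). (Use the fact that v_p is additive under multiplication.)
v_2(72) = 3

v_p(x) = 1 (factor: 18 = 2^1 · 9); v_p(y) = 2 (factor: 4 = 2^2 · 1). Additivity: v_p(xy) = v_p(x) + v_p(y) = 1 + 2 = 3. (Direct check: xy = 72 = 2^3 · (9).)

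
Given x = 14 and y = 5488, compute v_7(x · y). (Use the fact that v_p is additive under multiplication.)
v_7(76832) = 4

v_p(x) = 1 (factor: 14 = 7^1 · 2); v_p(y) = 3 (factor: 5488 = 7^3 · 16). Additivity: v_p(xy) = v_p(x) + v_p(y) = 1 + 3 = 4. (Direct check: xy = 76832 = 7^4 · (32).)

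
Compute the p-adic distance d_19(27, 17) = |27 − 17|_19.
d_19(27, 17) = 1

Step 1 — x − y = 27 − 17 = 10. Step 2 — v_19(10) = 0 (factor: 10 = (19^0 · 10); the sign does not affect v_p). Step 3 — |x − y|_19 = 19^{0} = 1.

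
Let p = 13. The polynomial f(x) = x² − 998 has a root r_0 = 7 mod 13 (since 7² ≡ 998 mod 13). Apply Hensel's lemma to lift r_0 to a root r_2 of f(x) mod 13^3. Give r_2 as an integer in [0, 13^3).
r_2 = 1970 (mod 2197)

Hensel's recurrence: r_{i+1} = r_i − f(r_i)·(f′(r_i))^{-1} mod 13^{i+2}, with f′(x) = 2x. Iterate:
  r_0 = 7 (mod 13)
  r_1 = 111 (mod 169)
  r_2 = 1970 (mod 2197)
Final: r_2 = 1970, and one checks f(r_2) ≡ 0 mod 13^3.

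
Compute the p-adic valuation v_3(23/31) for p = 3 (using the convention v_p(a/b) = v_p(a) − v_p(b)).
v_3(23/31) = 0

Factor powers of 3 from the numerator and denominator of the reduced fraction: 23 = 3^0 · 23 and 31 = 3^0 · 31. Apply v_p(a/b) = v_p(a) − v_p(b): v_3(23/31) = 0 − 0 = 0.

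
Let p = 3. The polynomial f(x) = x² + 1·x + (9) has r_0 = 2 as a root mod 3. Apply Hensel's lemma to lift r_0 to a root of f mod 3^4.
r_3 = 8 (mod 81)

Hensel: r_{i+1} = r_i − f(r_i)·(f′(r_i))^{-1} mod 3^{i+2}, f′(x) = 2x + 1. Iterate:
  r_0 = 2 (mod 3)
  r_1 = 8 (mod 9)
  r_2 = 8 (mod 27)
  r_3 = 8 (mod 81)
Final: r = 8 satisfies f(r) ≡ 0 mod 3^4.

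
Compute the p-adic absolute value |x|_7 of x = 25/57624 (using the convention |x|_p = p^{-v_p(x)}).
|25/57624|_7 = 2401

Step 1 — compute v_7(x) by factoring powers of 7 out of the numerator and denominator: v_7(25/57624) = -4. Step 2 — apply |x|_p = p^{-v_p(x)} = 7^{4} = 2401.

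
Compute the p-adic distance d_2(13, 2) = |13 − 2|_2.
d_2(13, 2) = 1

Step 1 — x − y = 13 − 2 = 11. Step 2 — v_2(11) = 0 (factor: 11 = (2^0 · 11); the sign does not affect v_p). Step 3 — |x − y|_2 = 2^{0} = 1.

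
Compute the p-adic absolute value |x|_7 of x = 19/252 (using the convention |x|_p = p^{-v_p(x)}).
|19/252|_7 = 7

Step 1 — compute v_7(x) by factoring powers of 7 out of the numerator and denominator: v_7(19/252) = -1. Step 2 — apply |x|_p = p^{-v_p(x)} = 7^{1} = 7.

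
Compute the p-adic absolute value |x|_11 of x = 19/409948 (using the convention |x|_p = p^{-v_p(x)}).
|19/409948|_11 = 14641

Step 1 — compute v_11(x) by factoring powers of 11 out of the numerator and denominator: v_11(19/409948) = -4. Step 2 — apply |x|_p = p^{-v_p(x)} = 11^{4} = 14641.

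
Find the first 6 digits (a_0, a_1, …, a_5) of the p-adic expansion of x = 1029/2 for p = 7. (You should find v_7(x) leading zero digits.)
(a_0, …, a_5) = (0, 0, 0, 5, 3, 3)

v_7(1029/2) = 3, so a_0 = ... = a_2 = 0. Factor out: x = 7^3 · u with u = 3/2 a unit in ℤ_7. Expand u iteratively via a_{v+i} = u_i mod 7, u_{i+1} = (u_i − a_{v+i})/7:
  u_0 = 3/2;  a_3 = 5;  u_1 = (u_0 − 5)/7 = -1/2
  u_1 = -1/2;  a_4 = 3;  u_2 = (u_1 − 3)/7 = -1/2
  u_2 = -1/2;  a_5 = 3;  u_3 = (u_2 − 3)/7 = -1/2
Digits: (0, 0, 0, 5, 3, 3).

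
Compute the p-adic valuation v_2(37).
v_2(37) = 0

v_2(n) is the largest exponent k such that 2^k divides n. Factor out: 37 = 2^0 · 37. (Sign doesn't affect v_p.) So v_2(37) = 0.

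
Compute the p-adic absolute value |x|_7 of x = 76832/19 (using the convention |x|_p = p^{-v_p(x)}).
|76832/19|_7 = 1/2401

Step 1 — compute v_7(x) by factoring powers of 7 out of the numerator and denominator: v_7(76832/19) = 4. Step 2 — apply |x|_p = p^{-v_p(x)} = 7^{-4} = 1/2401.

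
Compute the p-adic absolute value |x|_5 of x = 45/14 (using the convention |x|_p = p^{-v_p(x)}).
|45/14|_5 = 1/5

Step 1 — compute v_5(x) by factoring powers of 5 out of the numerator and denominator: v_5(45/14) = 1. Step 2 — apply |x|_p = p^{-v_p(x)} = 5^{-1} = 1/5.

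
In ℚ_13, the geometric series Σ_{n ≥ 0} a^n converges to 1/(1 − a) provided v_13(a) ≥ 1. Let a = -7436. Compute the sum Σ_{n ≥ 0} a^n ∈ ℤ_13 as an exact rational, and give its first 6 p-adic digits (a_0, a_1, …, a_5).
Σ a^n = 1/(1 − a) = 1/7437;  first 6 digits = (1, 0, 8, 9, 11, 5)

v_13(a) = 2 ≥ 1, so the series converges in ℤ_13 to 1/(1 − a) = 1/(1 − (-7436)) = 1/7437. Expand this rational in ℤ_13: compute digits iteratively via d_i = x_i mod 13, x_{i+1} = (x_i − d_i)/13. The first 6 digits are (1, 0, 8, 9, 11, 5).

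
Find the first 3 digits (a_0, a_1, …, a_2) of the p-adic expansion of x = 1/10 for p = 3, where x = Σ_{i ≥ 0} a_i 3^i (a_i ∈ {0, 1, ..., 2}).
(a_0, …, a_2) = (1, 0, 2)

v_3(1/10) = 0 (numerator and denominator both coprime to 3), so x ∈ ℤ_3^×. Compute digits iteratively via a_i = x_i mod 3, x_{i+1} = (x_i − a_i)/3, with x_0 = x:
  x_0 = 1/10;  a_0 = 1;  x_1 = (x_0 − 1)/3 = -3/10
  x_1 = -3/10;  a_1 = 0;  x_2 = (x_1 − 0)/3 = -1/10
  x_2 = -1/10;  a_2 = 2;  x_3 = (x_2 − 2)/3 = -7/10
Digits: (1, 0, 2).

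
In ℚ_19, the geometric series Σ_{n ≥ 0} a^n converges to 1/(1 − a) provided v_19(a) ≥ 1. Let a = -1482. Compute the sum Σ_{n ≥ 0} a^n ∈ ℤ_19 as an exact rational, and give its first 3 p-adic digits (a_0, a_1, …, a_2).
Σ a^n = 1/(1 − a) = 1/1483;  first 3 digits = (1, 17, 18)

v_19(a) = 1 ≥ 1, so the series converges in ℤ_19 to 1/(1 − a) = 1/(1 − (-1482)) = 1/1483. Expand this rational in ℤ_19: compute digits iteratively via d_i = x_i mod 19, x_{i+1} = (x_i − d_i)/19. The first 3 digits are (1, 17, 18).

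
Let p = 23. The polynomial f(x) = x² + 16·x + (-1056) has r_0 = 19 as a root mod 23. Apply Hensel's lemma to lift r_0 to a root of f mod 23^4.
r_3 = 149841 (mod 279841)

Hensel: r_{i+1} = r_i − f(r_i)·(f′(r_i))^{-1} mod 23^{i+2}, f′(x) = 2x + 16. Iterate:
  r_0 = 19 (mod 23)
  r_1 = 134 (mod 529)
  r_2 = 3837 (mod 12167)
  r_3 = 149841 (mod 279841)
Final: r = 149841 satisfies f(r) ≡ 0 mod 23^4.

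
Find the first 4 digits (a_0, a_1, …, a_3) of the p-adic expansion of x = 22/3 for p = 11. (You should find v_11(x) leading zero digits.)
(a_0, …, a_3) = (0, 8, 3, 7)

v_11(22/3) = 1, so a_0 = ... = a_0 = 0. Factor out: x = 11^1 · u with u = 2/3 a unit in ℤ_11. Expand u iteratively via a_{v+i} = u_i mod 11, u_{i+1} = (u_i − a_{v+i})/11:
  u_0 = 2/3;  a_1 = 8;  u_1 = (u_0 − 8)/11 = -2/3
  u_1 = -2/3;  a_2 = 3;  u_2 = (u_1 − 3)/11 = -1/3
  u_2 = -1/3;  a_3 = 7;  u_3 = (u_2 − 7)/11 = -2/3
Digits: (0, 8, 3, 7).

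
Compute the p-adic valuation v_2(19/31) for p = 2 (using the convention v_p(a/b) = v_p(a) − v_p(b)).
v_2(19/31) = 0

Factor powers of 2 from the numerator and denominator of the reduced fraction: 19 = 2^0 · 19 and 31 = 2^0 · 31. Apply v_p(a/b) = v_p(a) − v_p(b): v_2(19/31) = 0 − 0 = 0.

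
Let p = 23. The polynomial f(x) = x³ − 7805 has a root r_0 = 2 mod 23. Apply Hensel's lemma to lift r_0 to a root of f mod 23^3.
r_2 = 8190 (mod 12167)

Hensel: r_{i+1} = r_i − f(r_i)/f′(r_i) mod 23^{i+2}, where f′(x) = 3x². Iterate:
  r_0 = 2 (mod 23)
  r_1 = 255 (mod 529)
  r_2 = 8190 (mod 12167)
Final: r = 8190 with f(r) ≡ 0 mod 23^3.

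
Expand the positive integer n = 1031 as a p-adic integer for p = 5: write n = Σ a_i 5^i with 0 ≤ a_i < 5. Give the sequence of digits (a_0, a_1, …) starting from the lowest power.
(a_0, a_1, …) = (1, 1, 1, 3, 1)

Repeated division by 5 gives the digits low-to-high: 1031 = 1 + 1·5^1 + 1·5^2 + 3·5^3 + 1·5^4. Digit sequence: (1, 1, 1, 3, 1).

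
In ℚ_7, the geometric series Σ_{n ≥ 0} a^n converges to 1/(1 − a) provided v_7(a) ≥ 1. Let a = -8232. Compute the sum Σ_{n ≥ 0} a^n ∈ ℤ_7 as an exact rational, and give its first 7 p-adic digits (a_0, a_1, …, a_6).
Σ a^n = 1/(1 − a) = 1/8233;  first 7 digits = (1, 0, 0, 4, 3, 6, 1)

v_7(a) = 3 ≥ 1, so the series converges in ℤ_7 to 1/(1 − a) = 1/(1 − (-8232)) = 1/8233. Expand this rational in ℤ_7: compute digits iteratively via d_i = x_i mod 7, x_{i+1} = (x_i − d_i)/7. The first 7 digits are (1, 0, 0, 4, 3, 6, 1).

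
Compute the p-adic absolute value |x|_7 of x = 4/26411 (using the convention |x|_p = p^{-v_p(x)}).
|4/26411|_7 = 2401

Step 1 — compute v_7(x) by factoring powers of 7 out of the numerator and denominator: v_7(4/26411) = -4. Step 2 — apply |x|_p = p^{-v_p(x)} = 7^{4} = 2401.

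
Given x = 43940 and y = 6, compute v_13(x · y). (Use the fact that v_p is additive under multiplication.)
v_13(263640) = 3

v_p(x) = 3 (factor: 43940 = 13^3 · 20); v_p(y) = 0 (factor: 6 = 13^0 · 6). Additivity: v_p(xy) = v_p(x) + v_p(y) = 3 + 0 = 3. (Direct check: xy = 263640 = 13^3 · (120).)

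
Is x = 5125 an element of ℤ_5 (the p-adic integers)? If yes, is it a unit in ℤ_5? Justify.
x ∈ ℤ_5 but not a unit; v_5(x) = 3 > 0

ℤ_5 = {x ∈ ℚ_5 : v_5(x) ≥ 0} and ℤ_5^× = {x ∈ ℤ_5 : v_5(x) = 0}. Here v_5(5125) = v_5(num) − v_5(den) = 3; compare against these criteria.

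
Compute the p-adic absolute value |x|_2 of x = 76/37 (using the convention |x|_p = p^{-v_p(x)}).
|76/37|_2 = 1/4

Step 1 — compute v_2(x) by factoring powers of 2 out of the numerator and denominator: v_2(76/37) = 2. Step 2 — apply |x|_p = p^{-v_p(x)} = 2^{-2} = 1/4.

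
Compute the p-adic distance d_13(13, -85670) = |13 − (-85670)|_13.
d_13(13, -85670) = 1/28561

Step 1 — x − y = 13 − (-85670) = 85683. Step 2 — v_13(85683) = 4 (factor: 85683 = (13^4 · 3); the sign does not affect v_p). Step 3 — |x − y|_13 = 13^{-4} = 1/28561.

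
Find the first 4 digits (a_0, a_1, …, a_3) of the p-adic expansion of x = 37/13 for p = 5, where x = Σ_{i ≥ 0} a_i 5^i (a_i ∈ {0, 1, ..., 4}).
(a_0, …, a_3) = (4, 4, 3, 0)

v_5(37/13) = 0 (numerator and denominator both coprime to 5), so x ∈ ℤ_5^×. Compute digits iteratively via a_i = x_i mod 5, x_{i+1} = (x_i − a_i)/5, with x_0 = x:
  x_0 = 37/13;  a_0 = 4;  x_1 = (x_0 − 4)/5 = -3/13
  x_1 = -3/13;  a_1 = 4;  x_2 = (x_1 − 4)/5 = -11/13
  x_2 = -11/13;  a_2 = 3;  x_3 = (x_2 − 3)/5 = -10/13
  x_3 = -10/13;  a_3 = 0;  x_4 = (x_3 − 0)/5 = -2/13
Digits: (4, 4, 3, 0).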